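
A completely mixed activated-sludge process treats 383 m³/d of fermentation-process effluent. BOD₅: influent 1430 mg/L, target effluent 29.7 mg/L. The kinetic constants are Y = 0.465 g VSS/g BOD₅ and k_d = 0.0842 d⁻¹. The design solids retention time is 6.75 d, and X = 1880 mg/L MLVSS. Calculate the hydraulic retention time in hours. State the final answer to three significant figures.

τ ≈ 35.8 h

Steady-state biomass mass balance: V·X·(1 + k_d·θ_c) = Y·Q·(S₀ − S)·θ_c, so V = 0.465 × 383 × (1430 − 29.7) × 6.75 / [1880 × (1 + 0.0842 × 6.75)] = 1.68×10^6 / 2948 = 570.9 m³.
Hydraulic retention time τ = V/Q = 570.9 / 383 = 1.491 d = 35.78 h.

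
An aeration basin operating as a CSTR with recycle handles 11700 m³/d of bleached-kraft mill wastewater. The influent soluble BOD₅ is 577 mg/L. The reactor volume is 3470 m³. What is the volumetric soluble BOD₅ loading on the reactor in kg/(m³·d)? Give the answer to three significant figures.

Volumetric loading L_v = Q·S₀ / V = 11700 × 577 g/m³ / 3470 m³ = 1946 g/(m³·d) = 1.946 kg soluble BOD₅/(m³·d).

L_v ≈ 1.95 kg soluble BOD₅/(m³·d)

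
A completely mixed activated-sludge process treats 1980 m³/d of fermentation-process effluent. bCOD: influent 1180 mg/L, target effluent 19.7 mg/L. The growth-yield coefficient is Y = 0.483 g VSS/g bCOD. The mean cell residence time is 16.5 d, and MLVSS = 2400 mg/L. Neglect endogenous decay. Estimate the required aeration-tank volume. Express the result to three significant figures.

V ≈ 7630 m³

V·X = Y·Q·ΔS·θ_c gives V = 0.483 × 1980 × (1180 − 19.7) × 16.5 / 2400 = 7629 m³.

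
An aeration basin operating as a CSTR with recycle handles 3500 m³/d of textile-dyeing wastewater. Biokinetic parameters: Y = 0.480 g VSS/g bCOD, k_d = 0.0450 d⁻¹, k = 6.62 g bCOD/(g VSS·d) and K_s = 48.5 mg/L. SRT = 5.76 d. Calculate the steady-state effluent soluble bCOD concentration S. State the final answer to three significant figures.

Effluent substrate depends only on kinetics and SRT: S = K_s(1 + k_d θ_c) / [θ_c(Yk − k_d) − 1] = 48.5 × (1 + 0.0450 × 5.76) / [5.76 × (0.480 × 6.62 − 0.0450) − 1] = 61.07 / 17.04 = 3.583 mg/L.

S ≈ 3.58 mg/L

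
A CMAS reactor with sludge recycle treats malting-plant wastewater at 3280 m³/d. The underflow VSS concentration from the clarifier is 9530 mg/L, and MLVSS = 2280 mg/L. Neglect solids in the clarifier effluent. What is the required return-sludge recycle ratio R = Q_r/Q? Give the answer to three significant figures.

R ≈ 0.314

Solids balance on the clarifier gives (1+R)X = R·X_r, so R = X/(X_r − X) = 2280 / (9530 − 2280) = 0.3145.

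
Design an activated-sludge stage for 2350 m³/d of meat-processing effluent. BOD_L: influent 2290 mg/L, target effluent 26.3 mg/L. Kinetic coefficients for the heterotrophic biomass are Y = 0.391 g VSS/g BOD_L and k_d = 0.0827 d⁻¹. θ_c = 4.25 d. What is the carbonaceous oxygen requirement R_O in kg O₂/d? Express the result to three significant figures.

Correct the yield for decay: Y_obs = Y/(1 + k_d θ_c) = 0.391 / (1 + 0.0827 × 4.25) = 0.391 / 1.351 = 0.2893.
Q·(S₀ − S) = 2350 × (2290 − 26.3) × 10⁻³ = 5320 kg/d removed.
P_X = Y_obs·Q·(S₀ − S) = 0.2893 × 5320 = 1539 kg VSS/d.
R_O = Q·ΔS − 1.42 P_X = 5320 − 2185 = 3134 kg O₂/d.

R_O ≈ 3130 kg O₂/d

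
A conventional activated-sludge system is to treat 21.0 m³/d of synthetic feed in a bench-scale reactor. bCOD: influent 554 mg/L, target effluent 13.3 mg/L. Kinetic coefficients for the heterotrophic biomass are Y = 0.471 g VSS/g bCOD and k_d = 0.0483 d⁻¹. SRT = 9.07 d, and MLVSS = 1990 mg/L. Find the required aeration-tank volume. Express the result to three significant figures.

Rearranging the biomass balance for a CMAS with decay, V = Y·Q·ΔS·θ_c / [X·(1+k_d θ_c)] = 0.471 × 21.0 × (554 − 13.3) × 9.07 / [1990 × (1 + 0.0483 × 9.07)] = 4.85×10^4 / 2862 = 16.95 m³.

V ≈ 16.9 m³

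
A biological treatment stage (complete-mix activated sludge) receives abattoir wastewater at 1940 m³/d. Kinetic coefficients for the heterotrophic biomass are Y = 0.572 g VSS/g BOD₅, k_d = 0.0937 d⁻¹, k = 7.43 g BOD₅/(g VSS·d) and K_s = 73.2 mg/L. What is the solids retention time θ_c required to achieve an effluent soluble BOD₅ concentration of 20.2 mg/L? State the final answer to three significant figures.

θ_c ≈ 1.21 d

From 1/θ_c = Y·k·S/(K_s + S) − k_d: Y·k·S/(K_s+S) = 0.572 × 7.43 × 20.2 / (73.2 + 20.2) = 0.9192 d⁻¹.
Then 1/θ_c = μ − k_d = 0.9192 − 0.0937 = 0.8255 d⁻¹, giving θ_c = 1.211 d.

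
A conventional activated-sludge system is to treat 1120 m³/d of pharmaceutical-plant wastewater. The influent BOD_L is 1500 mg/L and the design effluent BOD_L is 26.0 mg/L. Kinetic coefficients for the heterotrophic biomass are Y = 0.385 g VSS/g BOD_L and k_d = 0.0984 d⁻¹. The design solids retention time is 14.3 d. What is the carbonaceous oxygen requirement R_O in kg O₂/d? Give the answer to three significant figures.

The observed yield is Y_obs = Y/(1 + k_d·θ_c) = 0.385 / (1 + 0.0984 × 14.3) = 0.385 / 2.407 = 0.1599 g VSS per g BOD_L removed.
Mass of BOD_L removed per day: Q(S₀ − S) = 1120 × 1474 g/m³ = 1651 kg/d.
Biomass synthesised: P_X = Y_obs × 1651 = 264.0 kg VSS/d.
Carbonaceous O₂ demand = substrate oxidised − cell-mass equivalent = 1651 − 1.42 × 264.0 = 1276 kg O₂/d.

R_O ≈ 1280 kg O₂/d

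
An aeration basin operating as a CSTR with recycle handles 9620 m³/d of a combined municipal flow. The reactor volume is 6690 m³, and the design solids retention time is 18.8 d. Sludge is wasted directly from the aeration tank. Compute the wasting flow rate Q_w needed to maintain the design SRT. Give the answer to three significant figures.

Q_w ≈ 356 m³/d

Wasting from the aeration tank: Q_w = V / θ_c = 6690 / 18.8 = 355.9 m³/d.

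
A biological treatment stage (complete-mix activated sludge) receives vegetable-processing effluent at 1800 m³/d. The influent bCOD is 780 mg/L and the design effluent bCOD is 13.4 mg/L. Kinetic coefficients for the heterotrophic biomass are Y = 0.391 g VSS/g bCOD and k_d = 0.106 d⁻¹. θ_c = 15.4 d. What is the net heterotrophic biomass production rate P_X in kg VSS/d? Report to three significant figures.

Correct the yield for decay: Y_obs = Y/(1 + k_d θ_c) = 0.391 / (1 + 0.106 × 15.4) = 0.391 / 2.632 = 0.1485.
Mass of bCOD removed per day: Q(S₀ − S) = 1800 × 766.6 g/m³ = 1380 kg/d.
P_X = Y_obs · Q(S₀ − S) = 0.1485 × 1380 = 205.0 kg VSS/d.

P_X ≈ 205 kg VSS/d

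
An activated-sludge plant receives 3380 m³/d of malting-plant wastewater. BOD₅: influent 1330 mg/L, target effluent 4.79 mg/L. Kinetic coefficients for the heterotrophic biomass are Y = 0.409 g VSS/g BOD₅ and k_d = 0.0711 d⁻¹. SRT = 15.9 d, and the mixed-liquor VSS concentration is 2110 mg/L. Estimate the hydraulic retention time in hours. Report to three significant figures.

τ ≈ 46.0 h

Steady-state biomass mass balance: V·X·(1 + k_d·θ_c) = Y·Q·(S₀ − S)·θ_c, so V = 0.409 × 3380 × (1330 − 4.79) × 15.9 / [2110 × (1 + 0.0711 × 15.9)] = 2.91×10^7 / 4495 = 6480 m³.
HRT = V/Q = 6480 m³ / 3380 m³·d⁻¹ = 1.917 d × 24 = 46.01 h.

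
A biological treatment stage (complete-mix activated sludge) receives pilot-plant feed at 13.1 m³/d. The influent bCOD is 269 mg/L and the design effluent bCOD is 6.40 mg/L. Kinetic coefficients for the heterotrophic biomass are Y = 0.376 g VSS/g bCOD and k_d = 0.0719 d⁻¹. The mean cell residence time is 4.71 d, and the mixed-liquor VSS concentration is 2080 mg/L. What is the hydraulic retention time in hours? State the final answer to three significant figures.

Rearranging the biomass balance for a CMAS with decay, V = Y·Q·ΔS·θ_c / [X·(1+k_d θ_c)] = 0.376 × 13.1 × (269 − 6.40) × 4.71 / [2080 × (1 + 0.0719 × 4.71)] = 6.09×10^3 / 2784 = 2.188 m³.
τ = V/Q = 2.188/13.1 = 0.1670 d, or 4.009 h.

τ ≈ 4.01 h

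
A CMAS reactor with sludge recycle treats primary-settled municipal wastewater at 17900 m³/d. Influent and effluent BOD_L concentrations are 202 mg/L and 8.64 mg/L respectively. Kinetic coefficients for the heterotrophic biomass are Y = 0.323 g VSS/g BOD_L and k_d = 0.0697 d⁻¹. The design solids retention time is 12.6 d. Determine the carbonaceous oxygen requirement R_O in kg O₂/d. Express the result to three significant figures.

R_O ≈ 2620 kg O₂/d

Y_obs = Y / (1 + k_d θ_c) = 0.323 / (1 + 0.0697 × 12.6) = 0.323 / 1.878 = 0.1720.
Substrate removed = Q·(S₀ − S) = 17900 m³/d × (202 − 8.64) g/m³ = 3.46×10^6 g/d = 3461 kg/d.
P_X = Y_obs·Q·(S₀ − S) = 0.1720 × 3461 = 595.2 kg VSS/d.
Carbonaceous O₂ demand = substrate oxidised − cell-mass equivalent = 3461 − 1.42 × 595.2 = 2616 kg O₂/d.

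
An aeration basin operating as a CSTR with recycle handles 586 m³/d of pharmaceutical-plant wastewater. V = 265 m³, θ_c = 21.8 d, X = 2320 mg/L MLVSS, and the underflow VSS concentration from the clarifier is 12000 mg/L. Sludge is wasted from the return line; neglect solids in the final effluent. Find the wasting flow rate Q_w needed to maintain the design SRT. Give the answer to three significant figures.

Wasting from the return line (neglecting effluent solids): Q_w = V·X / (θ_c·X_r) = 265.0 × 2320 / (21.8 × 12000) = 2.350 m³/d.

Q_w ≈ 2.35 m³/d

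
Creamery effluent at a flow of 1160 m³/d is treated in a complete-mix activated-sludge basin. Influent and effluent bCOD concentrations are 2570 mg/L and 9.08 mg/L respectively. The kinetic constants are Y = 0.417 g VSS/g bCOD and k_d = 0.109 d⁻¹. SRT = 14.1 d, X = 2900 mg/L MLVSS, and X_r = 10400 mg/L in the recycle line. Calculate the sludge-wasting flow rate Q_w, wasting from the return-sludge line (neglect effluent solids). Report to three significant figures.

From the SRT design equation V = Y Q (S₀−S) θ_c / [X (1 + k_d θ_c)] = 0.417 × 1160 × (2570 − 9.08) × 14.1 / [2900 × (1 + 0.109 × 14.1)] = 1.75×10^7 / 7357 = 2374 m³.
Q_w = (V·X)/(θ_c X_r) = 2374 × 2900 / (14.1 × 10400) = 46.95 m³/d.

Q_w ≈ 47.0 m³/d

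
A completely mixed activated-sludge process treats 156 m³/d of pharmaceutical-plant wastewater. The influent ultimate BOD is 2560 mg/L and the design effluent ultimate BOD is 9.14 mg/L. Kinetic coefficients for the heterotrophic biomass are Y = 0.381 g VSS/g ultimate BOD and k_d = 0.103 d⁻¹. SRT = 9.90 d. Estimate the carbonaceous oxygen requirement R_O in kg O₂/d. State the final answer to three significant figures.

Observed yield with endogenous decay: Y_obs = Y / (1 + k_d·θ_c) = 0.381 / (1 + 0.103 × 9.90) = 0.381 / 2.020 = 0.1886 g VSS/g ultimate BOD.
Mass of ultimate BOD removed per day: Q(S₀ − S) = 156 × 2551 g/m³ = 397.9 kg/d.
Net sludge production P_X = 0.1886 × 397.9 = 75.07 kg VSS/d.
R_O = Q·(S₀ − S) − 1.42·P_X = 397.9 − 1.42 × 75.07 = 291.3 kg O₂/d.

R_O ≈ 291 kg O₂/d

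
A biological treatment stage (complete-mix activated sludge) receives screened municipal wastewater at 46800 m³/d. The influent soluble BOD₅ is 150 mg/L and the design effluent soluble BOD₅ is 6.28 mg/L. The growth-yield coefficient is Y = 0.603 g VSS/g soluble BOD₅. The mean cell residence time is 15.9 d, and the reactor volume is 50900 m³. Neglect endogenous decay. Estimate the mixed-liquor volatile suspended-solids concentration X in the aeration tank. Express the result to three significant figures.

X ≈ 1270 mg/L

Without decay, X = Y Q (S₀−S) θ_c / V = 0.603 × 46800 × (150 − 6.28) × 15.9 / 50900 = 1267 mg/L.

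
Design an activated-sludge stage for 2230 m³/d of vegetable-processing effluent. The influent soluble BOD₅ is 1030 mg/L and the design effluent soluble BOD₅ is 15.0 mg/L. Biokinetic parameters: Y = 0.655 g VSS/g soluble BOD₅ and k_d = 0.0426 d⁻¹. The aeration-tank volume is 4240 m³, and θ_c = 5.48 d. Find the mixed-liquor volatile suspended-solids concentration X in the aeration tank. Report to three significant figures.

X = Y·Q·ΔS·θ_c / [V·(1 + k_d θ_c)] = 0.655 × 2230 × (1030 − 15.0) × 5.48 / [4240 × (1 + 0.0426 × 5.48)] = 1553 mg/L.

X ≈ 1550 mg/L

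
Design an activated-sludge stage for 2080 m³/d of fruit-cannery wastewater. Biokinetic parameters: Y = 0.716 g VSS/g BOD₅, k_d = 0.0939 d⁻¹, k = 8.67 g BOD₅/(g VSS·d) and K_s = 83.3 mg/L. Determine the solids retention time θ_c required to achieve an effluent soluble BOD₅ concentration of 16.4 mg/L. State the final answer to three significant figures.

θ_c ≈ 1.08 d

At the target effluent, Y k S/(K_s+S) = 0.716×8.67×16.4/99.70 = 1.021 d⁻¹.
θ_c = 1/(μ − k_d) = 1/(1.021 − 0.0939) = 1/0.9272 = 1.078 d.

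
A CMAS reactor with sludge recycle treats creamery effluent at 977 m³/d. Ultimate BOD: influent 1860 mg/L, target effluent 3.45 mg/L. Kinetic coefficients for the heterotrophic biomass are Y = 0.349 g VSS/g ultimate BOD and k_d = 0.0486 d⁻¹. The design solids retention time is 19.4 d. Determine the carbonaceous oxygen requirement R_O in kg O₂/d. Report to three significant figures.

Observed yield with endogenous decay: Y_obs = Y / (1 + k_d·θ_c) = 0.349 / (1 + 0.0486 × 19.4) = 0.349 / 1.943 = 0.1796 g VSS/g ultimate BOD.
ΔS = 1860 − 3.45 = 1857 mg/L, so the substrate removal rate is 977 × 1857/1000 = 1814 kg ultimate BOD/d.
P_X = Y_obs·Q·(S₀ − S) = 0.1796 × 1814 = 325.8 kg VSS/d.
Carbonaceous O₂ demand = substrate oxidised − cell-mass equivalent = 1814 − 1.42 × 325.8 = 1351 kg O₂/d.

R_O ≈ 1350 kg O₂/d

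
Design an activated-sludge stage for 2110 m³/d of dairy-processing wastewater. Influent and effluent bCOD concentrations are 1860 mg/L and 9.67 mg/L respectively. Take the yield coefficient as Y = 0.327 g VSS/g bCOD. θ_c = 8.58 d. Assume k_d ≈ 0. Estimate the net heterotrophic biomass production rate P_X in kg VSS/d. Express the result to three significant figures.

Since k_d ≈ 0, Y_obs = Y = 0.327 g VSS/g bCOD.
Substrate removed = Q·(S₀ − S) = 2110 m³/d × (1860 − 9.67) g/m³ = 3.9×10^6 g/d = 3904 kg/d.
Net biomass production P_X = Y_obs × Q·(S₀ − S) = 0.3270 × 3904 = 1277 kg VSS/d.

P_X ≈ 1280 kg VSS/d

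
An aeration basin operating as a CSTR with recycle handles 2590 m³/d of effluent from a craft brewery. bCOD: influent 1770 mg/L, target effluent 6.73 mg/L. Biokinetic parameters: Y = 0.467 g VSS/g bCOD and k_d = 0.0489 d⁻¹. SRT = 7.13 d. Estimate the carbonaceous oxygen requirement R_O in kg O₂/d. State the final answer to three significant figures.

The observed yield is Y_obs = Y/(1 + k_d·θ_c) = 0.467 / (1 + 0.0489 × 7.13) = 0.467 / 1.349 = 0.3463 g VSS per g bCOD removed.
Mass of bCOD removed per day: Q(S₀ − S) = 2590 × 1763 g/m³ = 4567 kg/d.
Net sludge production P_X = 0.3463 × 4567 = 1581 kg VSS/d.
R_O = Q·(S₀ − S) − 1.42·P_X = 4567 − 1.42 × 1581 = 2321 kg O₂/d.

R_O ≈ 2320 kg O₂/d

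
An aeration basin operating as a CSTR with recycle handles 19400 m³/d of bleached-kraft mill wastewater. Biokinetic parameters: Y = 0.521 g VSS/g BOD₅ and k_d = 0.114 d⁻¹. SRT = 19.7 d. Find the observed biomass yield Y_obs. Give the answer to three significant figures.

Y_obs ≈ 0.161 g VSS/g BOD₅

Y_obs = Y / (1 + k_d θ_c) = 0.521 / (1 + 0.114 × 19.7) = 0.521 / 3.246 = 0.1605.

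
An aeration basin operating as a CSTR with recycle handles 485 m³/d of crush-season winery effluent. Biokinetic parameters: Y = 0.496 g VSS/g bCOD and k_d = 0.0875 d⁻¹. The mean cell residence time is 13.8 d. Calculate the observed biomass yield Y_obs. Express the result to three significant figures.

Correct the yield for decay: Y_obs = Y/(1 + k_d θ_c) = 0.496 / (1 + 0.0875 × 13.8) = 0.496 / 2.208 = 0.2247.

Y_obs ≈ 0.225 g VSS/g bCOD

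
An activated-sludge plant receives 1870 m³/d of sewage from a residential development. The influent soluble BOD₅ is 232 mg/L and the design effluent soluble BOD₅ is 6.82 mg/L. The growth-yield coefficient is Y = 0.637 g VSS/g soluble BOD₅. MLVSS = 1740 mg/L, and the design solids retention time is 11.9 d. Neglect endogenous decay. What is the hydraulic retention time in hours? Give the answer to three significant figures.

V·X = Y·Q·ΔS·θ_c gives V = 0.637 × 1870 × (232 − 6.82) × 11.9 / 1740 = 1834 m³.
τ = V/Q = 1834/1870 = 0.9810 d, or 23.54 h.

τ ≈ 23.5 h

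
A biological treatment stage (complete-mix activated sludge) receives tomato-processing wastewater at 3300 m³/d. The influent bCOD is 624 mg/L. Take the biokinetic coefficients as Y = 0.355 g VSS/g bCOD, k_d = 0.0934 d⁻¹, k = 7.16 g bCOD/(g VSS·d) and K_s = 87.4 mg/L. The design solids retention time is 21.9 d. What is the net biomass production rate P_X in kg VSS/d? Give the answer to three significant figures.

P_X ≈ 238 kg VSS/d

From the Monod/SRT balance for a CMAS, S = K_s·(1+k_d θ_c)/[θ_c·(Y k − k_d) − 1] = 87.4 × (1 + 0.0934 × 21.9) / [21.9 × (0.355 × 7.16 − 0.0934) − 1] = 266.2 / 52.62 = 5.058 mg/L.
The observed yield is Y_obs = Y/(1 + k_d·θ_c) = 0.355 / (1 + 0.0934 × 21.9) = 0.355 / 3.045 = 0.1166 g VSS per g bCOD removed.
Substrate removed = Q·(S₀ − S) = 3300 m³/d × (624 − 5.06) g/m³ = 2.04×10^6 g/d = 2043 kg/d.
Net biomass production P_X = Y_obs × Q·(S₀ − S) = 0.1166 × 2043 = 238.1 kg VSS/d.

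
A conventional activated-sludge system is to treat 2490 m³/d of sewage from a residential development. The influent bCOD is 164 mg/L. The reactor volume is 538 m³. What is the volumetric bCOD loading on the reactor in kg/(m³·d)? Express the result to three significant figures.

Volumetric loading L_v = Q·S₀ / V = 2490 × 164 g/m³ / 538.0 m³ = 759.0 g/(m³·d) = 0.7590 kg bCOD/(m³·d).

L_v ≈ 0.759 kg bCOD/(m³·d)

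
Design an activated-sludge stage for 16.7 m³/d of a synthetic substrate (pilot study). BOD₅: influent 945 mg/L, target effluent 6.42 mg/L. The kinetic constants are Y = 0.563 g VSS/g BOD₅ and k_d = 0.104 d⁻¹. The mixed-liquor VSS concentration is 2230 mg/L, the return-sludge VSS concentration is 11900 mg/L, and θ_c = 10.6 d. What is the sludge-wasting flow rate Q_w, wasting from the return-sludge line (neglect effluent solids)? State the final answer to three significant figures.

Q_w ≈ 0.353 m³/d

From the SRT design equation V = Y Q (S₀−S) θ_c / [X (1 + k_d θ_c)] = 0.563 × 16.7 × (945 − 6.42) × 10.6 / [2230 × (1 + 0.104 × 10.6)] = 9.35×10^4 / 4688 = 19.95 m³.
Q_w = (V·X)/(θ_c X_r) = 19.95 × 2230 / (10.6 × 11900) = 0.3527 m³/d.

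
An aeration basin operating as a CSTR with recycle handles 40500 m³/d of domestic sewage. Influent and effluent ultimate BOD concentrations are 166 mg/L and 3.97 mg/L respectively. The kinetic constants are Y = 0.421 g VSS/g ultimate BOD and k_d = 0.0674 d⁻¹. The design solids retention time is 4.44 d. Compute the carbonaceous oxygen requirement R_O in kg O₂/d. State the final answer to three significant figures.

R_O ≈ 3540 kg O₂/d

Y_obs = Y / (1 + k_d θ_c) = 0.421 / (1 + 0.0674 × 4.44) = 0.421 / 1.299 = 0.3240.
Substrate removed = Q·(S₀ − S) = 40500 m³/d × (166 − 3.97) g/m³ = 6.56×10^6 g/d = 6562 kg/d.
Biomass synthesised: P_X = Y_obs × 6562 = 2126 kg VSS/d.
R_O = Q·(S₀ − S) − 1.42·P_X = 6562 − 1.42 × 2126 = 3543 kg O₂/d.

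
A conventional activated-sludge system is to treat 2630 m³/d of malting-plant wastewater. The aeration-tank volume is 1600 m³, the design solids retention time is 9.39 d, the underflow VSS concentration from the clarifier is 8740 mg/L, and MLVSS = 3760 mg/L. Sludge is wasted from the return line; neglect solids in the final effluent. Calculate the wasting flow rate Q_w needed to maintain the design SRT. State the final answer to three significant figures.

Q_w ≈ 73.3 m³/d

θ_c = V·X/(Q_w·X_r) when wasting from the recycle, so Q_w = V·X/(θ_c·X_r) = 1600 × 3760 / (9.39 × 8740) = 73.30 m³/d.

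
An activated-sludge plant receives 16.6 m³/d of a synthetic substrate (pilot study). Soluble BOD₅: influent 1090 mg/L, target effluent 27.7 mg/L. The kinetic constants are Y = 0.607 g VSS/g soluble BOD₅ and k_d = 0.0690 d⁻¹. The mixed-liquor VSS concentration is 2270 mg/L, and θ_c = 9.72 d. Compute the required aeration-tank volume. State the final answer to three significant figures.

Rearranging the biomass balance for a CMAS with decay, V = Y·Q·ΔS·θ_c / [X·(1+k_d θ_c)] = 0.607 × 16.6 × (1090 − 27.7) × 9.72 / [2270 × (1 + 0.0690 × 9.72)] = 1.04×10^5 / 3792 = 27.43 m³.

V ≈ 27.4 m³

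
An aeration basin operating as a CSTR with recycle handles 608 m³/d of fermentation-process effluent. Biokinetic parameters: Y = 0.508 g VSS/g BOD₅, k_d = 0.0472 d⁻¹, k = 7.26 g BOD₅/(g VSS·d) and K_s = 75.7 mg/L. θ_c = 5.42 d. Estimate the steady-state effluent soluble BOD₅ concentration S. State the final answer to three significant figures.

S ≈ 5.07 mg/L

From the Monod/SRT balance for a CMAS, S = K_s·(1+k_d θ_c)/[θ_c·(Y k − k_d) − 1] = 75.7 × (1 + 0.0472 × 5.42) / [5.42 × (0.508 × 7.26 − 0.0472) − 1] = 95.07 / 18.73 = 5.075 mg/L.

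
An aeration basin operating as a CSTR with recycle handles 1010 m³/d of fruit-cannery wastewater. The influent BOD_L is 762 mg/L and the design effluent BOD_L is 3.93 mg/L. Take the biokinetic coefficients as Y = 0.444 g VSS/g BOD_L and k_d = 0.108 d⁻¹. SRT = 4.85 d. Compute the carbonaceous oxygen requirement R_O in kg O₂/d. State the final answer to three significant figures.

R_O ≈ 449 kg O₂/d

Y_obs = Y / (1 + k_d θ_c) = 0.444 / (1 + 0.108 × 4.85) = 0.444 / 1.524 = 0.2914.
Mass of BOD_L removed per day: Q(S₀ − S) = 1010 × 758.1 g/m³ = 765.7 kg/d.
Biomass synthesised: P_X = Y_obs × 765.7 = 223.1 kg VSS/d.
R_O = Q·ΔS − 1.42 P_X = 765.7 − 316.8 = 448.9 kg O₂/d.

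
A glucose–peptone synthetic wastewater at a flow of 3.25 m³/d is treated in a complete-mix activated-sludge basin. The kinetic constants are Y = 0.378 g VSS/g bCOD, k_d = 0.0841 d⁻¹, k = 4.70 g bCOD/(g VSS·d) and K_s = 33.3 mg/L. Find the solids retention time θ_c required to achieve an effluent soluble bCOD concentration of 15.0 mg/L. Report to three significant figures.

Specific growth rate at S = 15.0 mg/L: μ = YkS/(K_s+S) = 0.378·4.70·15.0/(33.3+15.0) = 0.5517 d⁻¹.
1/θ_c = 0.5517 − 0.0841 = 0.4676 d⁻¹, so θ_c = 2.138 d.

θ_c ≈ 2.14 d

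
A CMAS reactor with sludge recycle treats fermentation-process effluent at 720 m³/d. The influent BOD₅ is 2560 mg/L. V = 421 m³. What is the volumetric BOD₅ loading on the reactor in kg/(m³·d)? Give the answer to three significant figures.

L_v ≈ 4.38 kg BOD₅/(m³·d)

Applied BOD₅ load per unit volume = Q·S₀/V = (720 × 2560/1000)/421.0 = 4.378 kg BOD₅·m⁻³·d⁻¹.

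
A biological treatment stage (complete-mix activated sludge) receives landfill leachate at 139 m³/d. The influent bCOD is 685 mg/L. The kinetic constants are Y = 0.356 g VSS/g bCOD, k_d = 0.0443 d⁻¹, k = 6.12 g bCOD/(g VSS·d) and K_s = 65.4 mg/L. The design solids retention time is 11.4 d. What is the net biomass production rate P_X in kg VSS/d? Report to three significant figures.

Effluent substrate depends only on kinetics and SRT: S = K_s(1 + k_d θ_c) / [θ_c(Yk − k_d) − 1] = 65.4 × (1 + 0.0443 × 11.4) / [11.4 × (0.356 × 6.12 − 0.0443) − 1] = 98.43 / 23.33 = 4.219 mg/L.
Y_obs = Y / (1 + k_d θ_c) = 0.356 / (1 + 0.0443 × 11.4) = 0.356 / 1.505 = 0.2365.
Q·(S₀ − S) = 139 × (685 − 4.22) × 10⁻³ = 94.63 kg/d removed.
Net biomass production P_X = Y_obs × Q·(S₀ − S) = 0.2365 × 94.63 = 22.38 kg VSS/d.

P_X ≈ 22.4 kg VSS/d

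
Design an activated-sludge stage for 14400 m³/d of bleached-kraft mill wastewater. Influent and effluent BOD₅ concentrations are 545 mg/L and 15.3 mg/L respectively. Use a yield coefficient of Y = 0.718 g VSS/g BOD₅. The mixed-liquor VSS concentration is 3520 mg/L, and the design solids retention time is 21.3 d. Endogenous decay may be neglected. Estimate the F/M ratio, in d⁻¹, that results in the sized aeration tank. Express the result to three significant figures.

F/M ≈ 0.0673 d⁻¹

V·X = Y·Q·ΔS·θ_c gives V = 0.718 × 14400 × (545 − 15.3) × 21.3 / 3520 = 33140 m³.
F/M = applied load / biomass = Q·S₀/(V·X) = 14400 × 545 / (33140 × 3520) = 0.06728 d⁻¹.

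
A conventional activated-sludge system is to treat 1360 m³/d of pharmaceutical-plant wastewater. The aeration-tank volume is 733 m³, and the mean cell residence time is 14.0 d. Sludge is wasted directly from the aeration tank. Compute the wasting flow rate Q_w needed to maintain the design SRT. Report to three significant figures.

Q_w ≈ 52.4 m³/d

For wasting at MLVSS concentration, Q_w = V/θ_c = 733.0/14.0 = 52.36 m³/d.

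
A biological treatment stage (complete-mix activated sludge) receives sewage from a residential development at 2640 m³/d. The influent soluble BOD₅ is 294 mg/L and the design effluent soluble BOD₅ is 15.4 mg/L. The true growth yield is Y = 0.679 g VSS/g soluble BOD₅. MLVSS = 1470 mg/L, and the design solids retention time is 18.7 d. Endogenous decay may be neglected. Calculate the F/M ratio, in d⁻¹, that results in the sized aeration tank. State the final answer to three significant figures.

F/M ≈ 0.0831 d⁻¹

With k_d = 0 the design equation reduces to V = Y Q (S₀−S) θ_c / X = 0.679 × 2640 × (294 − 15.4) × 18.7 / 1470 = 6353 m³.
Food-to-microorganism ratio F/M = Q S₀ / (V X) = 2640 × 294 / (6353 × 1470) = 0.08311 d⁻¹.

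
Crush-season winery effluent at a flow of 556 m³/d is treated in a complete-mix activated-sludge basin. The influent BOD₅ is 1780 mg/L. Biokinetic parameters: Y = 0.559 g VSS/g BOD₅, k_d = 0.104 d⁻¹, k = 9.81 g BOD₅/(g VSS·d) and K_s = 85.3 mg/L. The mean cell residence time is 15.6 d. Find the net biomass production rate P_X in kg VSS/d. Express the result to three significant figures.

Effluent substrate depends only on kinetics and SRT: S = K_s(1 + k_d θ_c) / [θ_c(Yk − k_d) − 1] = 85.3 × (1 + 0.104 × 15.6) / [15.6 × (0.559 × 9.81 − 0.104) − 1] = 223.7 / 82.92 = 2.698 mg/L.
Y_obs = Y / (1 + k_d θ_c) = 0.559 / (1 + 0.104 × 15.6) = 0.559 / 2.622 = 0.2132.
Mass of BOD₅ removed per day: Q(S₀ − S) = 556 × 1777 g/m³ = 988.2 kg/d.
So the net sludge growth is P_X = 0.2132 × 988.2 = 210.6 kg VSS/d.

P_X ≈ 211 kg VSS/d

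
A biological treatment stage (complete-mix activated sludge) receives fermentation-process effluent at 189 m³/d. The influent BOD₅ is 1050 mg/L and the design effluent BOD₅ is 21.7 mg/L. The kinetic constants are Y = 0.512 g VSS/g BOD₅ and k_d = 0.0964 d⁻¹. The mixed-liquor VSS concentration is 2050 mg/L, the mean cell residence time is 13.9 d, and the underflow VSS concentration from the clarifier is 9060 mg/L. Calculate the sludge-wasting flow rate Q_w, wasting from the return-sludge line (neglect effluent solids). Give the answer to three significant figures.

Q_w ≈ 4.69 m³/d

Steady-state biomass mass balance: V·X·(1 + k_d·θ_c) = Y·Q·(S₀ − S)·θ_c, so V = 0.512 × 189 × (1050 − 21.7) × 13.9 / [2050 × (1 + 0.0964 × 13.9)] = 1.38×10^6 / 4797 = 288.3 m³.
Q_w = (V·X)/(θ_c X_r) = 288.3 × 2050 / (13.9 × 9060) = 4.694 m³/d.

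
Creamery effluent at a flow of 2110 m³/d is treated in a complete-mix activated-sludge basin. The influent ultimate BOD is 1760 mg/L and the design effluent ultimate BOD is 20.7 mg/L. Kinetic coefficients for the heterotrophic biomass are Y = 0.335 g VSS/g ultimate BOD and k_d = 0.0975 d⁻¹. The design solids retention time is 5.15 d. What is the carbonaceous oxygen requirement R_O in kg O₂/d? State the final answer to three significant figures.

R_O ≈ 2510 kg O₂/d

Correct the yield for decay: Y_obs = Y/(1 + k_d θ_c) = 0.335 / (1 + 0.0975 × 5.15) = 0.335 / 1.502 = 0.2230.
ΔS = 1760 − 20.7 = 1739 mg/L, so the substrate removal rate is 2110 × 1739/1000 = 3670 kg ultimate BOD/d.
Net sludge production P_X = 0.2230 × 3670 = 818.5 kg VSS/d.
R_O = Q·(S₀ − S) − 1.42·P_X = 3670 − 1.42 × 818.5 = 2508 kg O₂/d.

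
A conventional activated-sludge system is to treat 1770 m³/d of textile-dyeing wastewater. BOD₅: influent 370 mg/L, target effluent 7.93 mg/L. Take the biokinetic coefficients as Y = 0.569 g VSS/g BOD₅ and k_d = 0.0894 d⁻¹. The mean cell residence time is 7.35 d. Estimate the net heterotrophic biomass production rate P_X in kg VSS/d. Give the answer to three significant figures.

P_X ≈ 220 kg VSS/d

Observed yield with endogenous decay: Y_obs = Y / (1 + k_d·θ_c) = 0.569 / (1 + 0.0894 × 7.35) = 0.569 / 1.657 = 0.3434 g VSS/g BOD₅.
Mass of BOD₅ removed per day: Q(S₀ − S) = 1770 × 362.1 g/m³ = 640.9 kg/d.
So the net sludge growth is P_X = 0.3434 × 640.9 = 220.1 kg VSS/d.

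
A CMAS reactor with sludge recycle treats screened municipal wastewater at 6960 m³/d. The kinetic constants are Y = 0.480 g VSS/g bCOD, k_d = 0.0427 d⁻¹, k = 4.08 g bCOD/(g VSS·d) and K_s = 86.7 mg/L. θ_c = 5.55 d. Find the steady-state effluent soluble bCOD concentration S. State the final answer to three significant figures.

For a completely mixed reactor with recycle the Lawrence–McCarty relation gives S = K_s·(1 + k_d·θ_c) / [θ_c·(Y·k − k_d) − 1] = 86.7 × (1 + 0.0427 × 5.55) / [5.55 × (0.480 × 4.08 − 0.0427) − 1] = 107.2 / 9.632 = 11.13 mg/L.

S ≈ 11.1 mg/L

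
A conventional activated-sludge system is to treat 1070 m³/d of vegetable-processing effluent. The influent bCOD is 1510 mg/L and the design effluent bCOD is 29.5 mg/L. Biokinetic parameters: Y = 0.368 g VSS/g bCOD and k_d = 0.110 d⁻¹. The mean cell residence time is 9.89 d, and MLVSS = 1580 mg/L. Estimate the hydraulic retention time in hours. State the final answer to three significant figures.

Steady-state biomass mass balance: V·X·(1 + k_d·θ_c) = Y·Q·(S₀ − S)·θ_c, so V = 0.368 × 1070 × (1510 − 29.5) × 9.89 / [1580 × (1 + 0.110 × 9.89)] = 5.77×10^6 / 3299 = 1748 m³.
τ = V/Q = 1748/1070 = 1.633 d, or 39.20 h.

τ ≈ 39.2 h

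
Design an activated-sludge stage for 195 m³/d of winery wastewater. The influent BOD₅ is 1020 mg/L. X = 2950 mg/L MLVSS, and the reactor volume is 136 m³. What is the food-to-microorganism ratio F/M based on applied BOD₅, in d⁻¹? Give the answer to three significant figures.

F/M ≈ 0.496 d⁻¹

F/M = applied load / biomass = Q·S₀/(V·X) = 195 × 1020 / (136.0 × 2950) = 0.4958 d⁻¹.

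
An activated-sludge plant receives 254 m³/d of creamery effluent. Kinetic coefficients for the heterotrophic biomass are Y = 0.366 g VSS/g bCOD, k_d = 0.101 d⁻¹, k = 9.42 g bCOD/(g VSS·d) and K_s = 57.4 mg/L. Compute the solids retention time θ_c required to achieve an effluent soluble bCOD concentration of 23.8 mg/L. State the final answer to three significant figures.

Specific growth rate at S = 23.8 mg/L: μ = YkS/(K_s+S) = 0.366·9.42·23.8/(57.4+23.8) = 1.011 d⁻¹.
θ_c = 1/(μ − k_d) = 1/(1.011 − 0.101) = 1/0.9095 = 1.099 d.

θ_c ≈ 1.10 d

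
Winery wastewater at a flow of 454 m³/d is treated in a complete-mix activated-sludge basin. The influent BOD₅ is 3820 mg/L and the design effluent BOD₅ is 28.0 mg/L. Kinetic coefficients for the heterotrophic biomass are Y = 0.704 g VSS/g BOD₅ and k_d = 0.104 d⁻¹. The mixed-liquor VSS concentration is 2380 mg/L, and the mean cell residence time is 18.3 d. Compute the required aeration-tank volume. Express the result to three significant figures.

V ≈ 3210 m³

Steady-state biomass mass balance: V·X·(1 + k_d·θ_c) = Y·Q·(S₀ − S)·θ_c, so V = 0.704 × 454 × (3820 − 28.0) × 18.3 / [2380 × (1 + 0.104 × 18.3)] = 2.22×10^7 / 6910 = 3210 m³.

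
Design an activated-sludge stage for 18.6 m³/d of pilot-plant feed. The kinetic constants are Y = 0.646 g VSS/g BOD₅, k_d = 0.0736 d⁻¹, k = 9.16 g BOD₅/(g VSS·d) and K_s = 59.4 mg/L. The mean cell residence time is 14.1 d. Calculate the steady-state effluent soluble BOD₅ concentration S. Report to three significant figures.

S ≈ 1.49 mg/L

Effluent substrate depends only on kinetics and SRT: S = K_s(1 + k_d θ_c) / [θ_c(Yk − k_d) − 1] = 59.4 × (1 + 0.0736 × 14.1) / [14.1 × (0.646 × 9.16 − 0.0736) − 1] = 121.0 / 81.40 = 1.487 mg/L.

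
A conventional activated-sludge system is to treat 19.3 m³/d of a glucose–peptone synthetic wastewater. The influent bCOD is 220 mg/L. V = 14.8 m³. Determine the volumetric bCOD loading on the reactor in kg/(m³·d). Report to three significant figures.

L_v ≈ 0.287 kg bCOD/(m³·d)

L_v = Q S₀ / V = 19.3 × 220 × 10⁻³ / 14.80 = 0.2869 kg/(m³·d).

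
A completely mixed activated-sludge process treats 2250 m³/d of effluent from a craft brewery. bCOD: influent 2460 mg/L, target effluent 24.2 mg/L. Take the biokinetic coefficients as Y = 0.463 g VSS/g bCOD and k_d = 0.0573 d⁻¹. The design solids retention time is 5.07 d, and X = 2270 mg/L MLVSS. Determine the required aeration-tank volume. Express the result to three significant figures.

From the SRT design equation V = Y Q (S₀−S) θ_c / [X (1 + k_d θ_c)] = 0.463 × 2250 × (2460 − 24.2) × 5.07 / [2270 × (1 + 0.0573 × 5.07)] = 1.29×10^7 / 2929 = 4392 m³.

V ≈ 4390 m³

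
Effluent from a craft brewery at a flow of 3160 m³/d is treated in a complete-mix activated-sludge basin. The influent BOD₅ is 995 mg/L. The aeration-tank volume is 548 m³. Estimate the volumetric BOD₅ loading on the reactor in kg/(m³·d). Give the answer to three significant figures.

L_v ≈ 5.74 kg BOD₅/(m³·d)

Volumetric loading L_v = Q·S₀ / V = 3160 × 995 g/m³ / 548.0 m³ = 5738 g/(m³·d) = 5.738 kg BOD₅/(m³·d).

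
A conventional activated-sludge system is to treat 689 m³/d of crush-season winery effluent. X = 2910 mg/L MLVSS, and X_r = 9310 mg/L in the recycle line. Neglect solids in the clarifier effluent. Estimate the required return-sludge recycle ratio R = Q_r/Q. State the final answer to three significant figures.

R = Q_r/Q = X/(X_r − X) = 2910 / (9310 − 2910) = 0.4547.

R ≈ 0.455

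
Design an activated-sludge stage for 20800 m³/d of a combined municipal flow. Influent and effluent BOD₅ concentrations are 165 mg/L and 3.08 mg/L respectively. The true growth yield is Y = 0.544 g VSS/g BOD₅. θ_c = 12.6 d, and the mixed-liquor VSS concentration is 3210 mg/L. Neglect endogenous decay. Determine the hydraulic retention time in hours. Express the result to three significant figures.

τ ≈ 8.30 h

V·X = Y·Q·ΔS·θ_c gives V = 0.544 × 20800 × (165 − 3.08) × 12.6 / 3210 = 7192 m³.
Hydraulic retention time τ = V/Q = 7192 / 20800 = 0.3458 d = 8.298 h.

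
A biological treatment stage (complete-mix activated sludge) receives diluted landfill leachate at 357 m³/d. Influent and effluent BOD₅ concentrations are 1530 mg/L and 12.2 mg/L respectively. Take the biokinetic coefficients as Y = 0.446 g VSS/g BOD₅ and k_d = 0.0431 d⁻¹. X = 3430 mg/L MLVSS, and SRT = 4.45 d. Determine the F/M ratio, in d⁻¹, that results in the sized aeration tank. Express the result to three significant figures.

From the SRT design equation V = Y Q (S₀−S) θ_c / [X (1 + k_d θ_c)] = 0.446 × 357 × (1530 − 12.2) × 4.45 / [3430 × (1 + 0.0431 × 4.45)] = 1.08×10^6 / 4088 = 263.1 m³.
F/M = Q·S₀ / (V·X) = 357 × 1530 / (263.1 × 3430) = 0.6053 g BOD₅·(g VSS·d)⁻¹.

F/M ≈ 0.605 d⁻¹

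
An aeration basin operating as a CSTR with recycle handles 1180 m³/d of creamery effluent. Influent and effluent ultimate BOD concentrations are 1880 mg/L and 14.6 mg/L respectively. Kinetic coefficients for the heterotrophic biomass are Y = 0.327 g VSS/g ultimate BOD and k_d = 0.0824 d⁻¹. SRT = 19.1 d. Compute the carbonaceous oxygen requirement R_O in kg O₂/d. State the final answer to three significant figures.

Correct the yield for decay: Y_obs = Y/(1 + k_d θ_c) = 0.327 / (1 + 0.0824 × 19.1) = 0.327 / 2.574 = 0.1270.
Substrate removed = Q·(S₀ − S) = 1180 m³/d × (1880 − 14.6) g/m³ = 2.2×10^6 g/d = 2201 kg/d.
P_X = Y_obs·Q·(S₀ − S) = 0.1270 × 2201 = 279.7 kg VSS/d.
R_O = Q·(S₀ − S) − 1.42·P_X = 2201 − 1.42 × 279.7 = 1804 kg O₂/d.

R_O ≈ 1800 kg O₂/d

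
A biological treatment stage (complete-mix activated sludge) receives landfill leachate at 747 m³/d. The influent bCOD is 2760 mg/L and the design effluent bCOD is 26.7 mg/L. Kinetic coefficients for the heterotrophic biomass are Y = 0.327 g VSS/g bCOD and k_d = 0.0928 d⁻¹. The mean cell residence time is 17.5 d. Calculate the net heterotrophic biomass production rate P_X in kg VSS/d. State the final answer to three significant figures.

P_X ≈ 254 kg VSS/d

Y_obs = Y / (1 + k_d θ_c) = 0.327 / (1 + 0.0928 × 17.5) = 0.327 / 2.624 = 0.1246.
ΔS = 2760 − 26.7 = 2733 mg/L, so the substrate removal rate is 747 × 2733/1000 = 2042 kg bCOD/d.
So the net sludge growth is P_X = 0.1246 × 2042 = 254.4 kg VSS/d.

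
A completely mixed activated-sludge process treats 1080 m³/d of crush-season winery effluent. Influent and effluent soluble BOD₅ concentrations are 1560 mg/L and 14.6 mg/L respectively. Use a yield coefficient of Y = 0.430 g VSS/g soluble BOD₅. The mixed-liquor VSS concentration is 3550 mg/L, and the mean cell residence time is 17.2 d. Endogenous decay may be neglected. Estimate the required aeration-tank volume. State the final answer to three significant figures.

V ≈ 3480 m³

With k_d = 0 the design equation reduces to V = Y Q (S₀−S) θ_c / X = 0.430 × 1080 × (1560 − 14.6) × 17.2 / 3550 = 3477 m³.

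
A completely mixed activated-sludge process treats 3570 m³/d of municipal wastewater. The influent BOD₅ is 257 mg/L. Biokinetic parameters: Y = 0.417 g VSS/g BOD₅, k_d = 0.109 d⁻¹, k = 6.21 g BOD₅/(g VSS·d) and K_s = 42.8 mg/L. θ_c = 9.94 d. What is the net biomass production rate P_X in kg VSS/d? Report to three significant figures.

For a completely mixed reactor with recycle the Lawrence–McCarty relation gives S = K_s·(1 + k_d·θ_c) / [θ_c·(Y·k − k_d) − 1] = 42.8 × (1 + 0.109 × 9.94) / [9.94 × (0.417 × 6.21 − 0.109) − 1] = 89.17 / 23.66 = 3.769 mg/L.
Correct the yield for decay: Y_obs = Y/(1 + k_d θ_c) = 0.417 / (1 + 0.109 × 9.94) = 0.417 / 2.083 = 0.2001.
Substrate removed = Q·(S₀ − S) = 3570 m³/d × (257 − 3.77) g/m³ = 9.04×10^5 g/d = 904.0 kg/d.
Net biomass production P_X = Y_obs × Q·(S₀ − S) = 0.2001 × 904.0 = 180.9 kg VSS/d.

P_X ≈ 181 kg VSS/d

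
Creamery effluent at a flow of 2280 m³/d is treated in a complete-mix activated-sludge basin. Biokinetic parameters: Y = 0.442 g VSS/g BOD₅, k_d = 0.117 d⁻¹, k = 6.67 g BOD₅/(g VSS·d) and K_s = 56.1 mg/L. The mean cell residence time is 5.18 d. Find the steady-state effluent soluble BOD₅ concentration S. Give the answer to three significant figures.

From the Monod/SRT balance for a CMAS, S = K_s·(1+k_d θ_c)/[θ_c·(Y k − k_d) − 1] = 56.1 × (1 + 0.117 × 5.18) / [5.18 × (0.442 × 6.67 − 0.117) − 1] = 90.10 / 13.67 = 6.593 mg/L.

S ≈ 6.59 mg/L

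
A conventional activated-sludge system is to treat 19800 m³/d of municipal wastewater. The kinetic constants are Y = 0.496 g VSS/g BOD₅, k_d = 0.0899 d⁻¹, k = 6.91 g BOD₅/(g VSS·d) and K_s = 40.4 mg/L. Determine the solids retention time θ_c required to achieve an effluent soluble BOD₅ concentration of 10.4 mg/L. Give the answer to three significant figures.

θ_c ≈ 1.63 d

Specific growth rate at S = 10.4 mg/L: μ = YkS/(K_s+S) = 0.496·6.91·10.4/(40.4+10.4) = 0.7017 d⁻¹.
Then 1/θ_c = μ − k_d = 0.7017 − 0.0899 = 0.6118 d⁻¹, giving θ_c = 1.635 d.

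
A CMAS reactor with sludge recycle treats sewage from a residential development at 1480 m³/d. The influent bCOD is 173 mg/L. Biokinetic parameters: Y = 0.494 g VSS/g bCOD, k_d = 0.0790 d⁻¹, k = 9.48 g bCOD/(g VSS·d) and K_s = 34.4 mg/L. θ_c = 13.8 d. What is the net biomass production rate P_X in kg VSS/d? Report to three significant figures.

For a completely mixed reactor with recycle the Lawrence–McCarty relation gives S = K_s·(1 + k_d·θ_c) / [θ_c·(Y·k − k_d) − 1] = 34.4 × (1 + 0.0790 × 13.8) / [13.8 × (0.494 × 9.48 − 0.0790) − 1] = 71.90 / 62.54 = 1.150 mg/L.
The observed yield is Y_obs = Y/(1 + k_d·θ_c) = 0.494 / (1 + 0.0790 × 13.8) = 0.494 / 2.090 = 0.2363 g VSS per g bCOD removed.
Substrate removed = Q·(S₀ − S) = 1480 m³/d × (173 − 1.15) g/m³ = 2.54×10^5 g/d = 254.3 kg/d.
Biomass produced: P_X = Y_obs·Q·ΔS = 0.2363 × 254.3 ≈ 60.11 kg VSS/d.

P_X ≈ 60.1 kg VSS/d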